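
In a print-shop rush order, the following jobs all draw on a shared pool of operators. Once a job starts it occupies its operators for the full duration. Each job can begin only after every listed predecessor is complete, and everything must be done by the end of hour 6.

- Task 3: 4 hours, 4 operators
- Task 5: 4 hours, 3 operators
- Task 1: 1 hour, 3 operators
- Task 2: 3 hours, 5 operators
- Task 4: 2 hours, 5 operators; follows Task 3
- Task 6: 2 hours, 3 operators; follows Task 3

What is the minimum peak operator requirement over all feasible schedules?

12

Early-start (Task 3@1, Task 5@1, Task 1@1, Task 2@1, Task 4@5, Task 6@5) gives peak 15: h1:15  h2:12  h3:12  h4:7  h5:8  h6:8.
Shift Task 2→2.
Schedule Task 3@1, Task 5@1, Task 1@1, Task 2@2, Task 4@5, Task 6@5: h1:10  h2:12  h3:12  h4:12  h5:8  h6:8 — peak 12.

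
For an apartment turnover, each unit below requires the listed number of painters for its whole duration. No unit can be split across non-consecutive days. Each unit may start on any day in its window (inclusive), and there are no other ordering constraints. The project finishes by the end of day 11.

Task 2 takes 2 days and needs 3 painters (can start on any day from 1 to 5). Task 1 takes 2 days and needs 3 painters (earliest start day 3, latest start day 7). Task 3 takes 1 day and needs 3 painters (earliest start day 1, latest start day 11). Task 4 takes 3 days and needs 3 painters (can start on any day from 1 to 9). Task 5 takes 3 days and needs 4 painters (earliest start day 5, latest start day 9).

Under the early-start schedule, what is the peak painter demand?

Early-start schedule: Task 2@1, Task 1@3, Task 3@1, Task 4@1, Task 5@5.
Load per day: day 1: 9, day 2: 6, day 3: 6, day 4: 3, day 5: 4, day 6: 4, day 7: 4, day 8: 0, day 9: 0, day 10: 0, day 11: 0.
Peak is 9.

9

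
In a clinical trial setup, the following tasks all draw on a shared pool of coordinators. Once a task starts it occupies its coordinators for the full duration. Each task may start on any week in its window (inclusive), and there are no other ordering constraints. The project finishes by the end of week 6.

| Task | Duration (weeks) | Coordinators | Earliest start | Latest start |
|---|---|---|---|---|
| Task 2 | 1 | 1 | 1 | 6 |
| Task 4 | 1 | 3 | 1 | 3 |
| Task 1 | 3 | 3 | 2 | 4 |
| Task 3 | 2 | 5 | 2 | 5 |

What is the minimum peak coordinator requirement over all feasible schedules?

5

Early-start (Task 2@1, Task 4@1, Task 1@2, Task 3@2) gives peak 8: w1:4  w2:8  w3:8  w4:3  w5:0  w6:0.
Shift Task 3→5.
Schedule Task 2@1, Task 4@1, Task 1@2, Task 3@5: w1:4  w2:3  w3:3  w4:3  w5:5  w6:5 — peak 5.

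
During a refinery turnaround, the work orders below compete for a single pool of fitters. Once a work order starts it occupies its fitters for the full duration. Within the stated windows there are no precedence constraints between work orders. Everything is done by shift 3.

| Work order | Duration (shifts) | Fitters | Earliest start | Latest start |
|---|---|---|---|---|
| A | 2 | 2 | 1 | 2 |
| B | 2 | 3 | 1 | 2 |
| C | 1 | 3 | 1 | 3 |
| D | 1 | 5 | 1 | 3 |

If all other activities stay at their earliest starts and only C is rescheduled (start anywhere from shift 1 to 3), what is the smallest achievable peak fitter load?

C@1: s1:13  s2:5  s3:0 → peak 13
C@2: s1:10  s2:8  s3:0 → peak 10
C@3: s1:10  s2:5  s3:3 → peak 10
Best is C@2, peak 10.

10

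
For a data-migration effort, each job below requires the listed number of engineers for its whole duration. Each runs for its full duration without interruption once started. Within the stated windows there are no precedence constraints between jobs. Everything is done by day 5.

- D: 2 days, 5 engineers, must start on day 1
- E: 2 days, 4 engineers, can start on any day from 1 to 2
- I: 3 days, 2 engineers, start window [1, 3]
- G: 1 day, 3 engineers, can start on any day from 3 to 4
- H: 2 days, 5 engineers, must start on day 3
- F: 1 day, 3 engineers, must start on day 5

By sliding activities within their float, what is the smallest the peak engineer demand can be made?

10

Early-start (D@1, E@1, I@1, G@3, H@3, F@5) gives peak 11: d1:11  d2:11  d3:10  d4:5  d5:3.
Shift I→3.
Schedule D@1, E@1, I@3, G@3, H@3, F@5: d1:9  d2:9  d3:10  d4:7  d5:5 — peak 10.
No arrangement of the 12 feasible schedules does better.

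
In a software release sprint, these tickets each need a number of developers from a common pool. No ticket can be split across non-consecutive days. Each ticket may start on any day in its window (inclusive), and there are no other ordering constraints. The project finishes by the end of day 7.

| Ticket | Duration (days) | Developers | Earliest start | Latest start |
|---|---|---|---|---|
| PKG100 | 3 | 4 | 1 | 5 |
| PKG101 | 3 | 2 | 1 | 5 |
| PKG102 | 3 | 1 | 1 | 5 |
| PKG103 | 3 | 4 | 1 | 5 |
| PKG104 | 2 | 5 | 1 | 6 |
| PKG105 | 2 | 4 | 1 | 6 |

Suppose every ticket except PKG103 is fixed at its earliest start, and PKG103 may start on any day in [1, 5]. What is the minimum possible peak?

16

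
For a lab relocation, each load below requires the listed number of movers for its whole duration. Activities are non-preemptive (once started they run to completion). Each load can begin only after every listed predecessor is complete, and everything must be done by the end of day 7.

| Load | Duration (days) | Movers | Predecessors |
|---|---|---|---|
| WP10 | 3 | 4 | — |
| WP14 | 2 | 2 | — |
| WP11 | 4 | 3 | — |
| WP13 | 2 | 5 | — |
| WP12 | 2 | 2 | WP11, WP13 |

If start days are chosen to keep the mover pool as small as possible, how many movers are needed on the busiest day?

8

Early-start (WP10@1, WP14@1, WP11@1, WP13@1, WP12@5) gives peak 14: d1:14  d2:14  d3:7  d4:3  d5:2  d6:2  d7:0.
Shift WP14→5, WP13→4, WP12→6.
Schedule WP10@1, WP14@5, WP11@1, WP13@4, WP12@6: d1:7  d2:7  d3:7  d4:8  d5:7  d6:4  d7:2 — peak 8.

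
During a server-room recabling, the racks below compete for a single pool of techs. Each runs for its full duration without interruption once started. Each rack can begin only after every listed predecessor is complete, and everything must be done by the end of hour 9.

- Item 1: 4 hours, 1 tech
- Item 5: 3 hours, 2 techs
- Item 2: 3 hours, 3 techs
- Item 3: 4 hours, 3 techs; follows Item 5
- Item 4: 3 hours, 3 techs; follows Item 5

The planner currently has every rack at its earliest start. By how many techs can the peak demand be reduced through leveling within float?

Early-start peak: h1:6  h2:6  h3:6  h4:7  h5:6  h6:6  h7:3  h8:0  h9:0 ⇒ 7.
Leveled (Item 1@1, Item 5@1, Item 2@1, Item 3@4, Item 4@5): h1:6  h2:6  h3:6  h4:4  h5:6  h6:6  h7:6  h8:0  h9:0 ⇒ 6.
Reduction 7 − 6 = 1.

1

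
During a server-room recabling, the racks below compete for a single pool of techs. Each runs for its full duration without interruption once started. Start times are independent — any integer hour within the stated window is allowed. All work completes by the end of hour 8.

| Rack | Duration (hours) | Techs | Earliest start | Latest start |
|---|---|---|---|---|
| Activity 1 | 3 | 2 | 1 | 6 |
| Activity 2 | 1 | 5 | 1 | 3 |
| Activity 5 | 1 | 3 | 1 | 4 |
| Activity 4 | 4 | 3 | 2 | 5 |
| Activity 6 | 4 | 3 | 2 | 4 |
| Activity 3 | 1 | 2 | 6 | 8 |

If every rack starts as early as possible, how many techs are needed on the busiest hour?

10

Early-start schedule: Activity 1@1, Activity 2@1, Activity 5@1, Activity 4@2, Activity 6@2, Activity 3@6.
Load per hour: hour 1: 10, hour 2: 8, hour 3: 8, hour 4: 6, hour 5: 6, hour 6: 2, hour 7: 0, hour 8: 0.
Peak is 10.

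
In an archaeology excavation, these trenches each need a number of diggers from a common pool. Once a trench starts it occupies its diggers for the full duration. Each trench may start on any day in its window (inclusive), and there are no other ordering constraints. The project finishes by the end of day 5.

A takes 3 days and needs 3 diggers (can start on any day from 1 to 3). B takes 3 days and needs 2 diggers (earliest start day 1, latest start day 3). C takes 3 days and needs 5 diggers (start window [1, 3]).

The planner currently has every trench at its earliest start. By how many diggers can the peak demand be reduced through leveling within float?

Early-start peak: d1:10  d2:10  d3:10  d4:0  d5:0 ⇒ 10.
Leveled (A@1, B@1, C@1): d1:10  d2:10  d3:10  d4:0  d5:0 ⇒ 10.
Reduction 10 − 10 = 0.

0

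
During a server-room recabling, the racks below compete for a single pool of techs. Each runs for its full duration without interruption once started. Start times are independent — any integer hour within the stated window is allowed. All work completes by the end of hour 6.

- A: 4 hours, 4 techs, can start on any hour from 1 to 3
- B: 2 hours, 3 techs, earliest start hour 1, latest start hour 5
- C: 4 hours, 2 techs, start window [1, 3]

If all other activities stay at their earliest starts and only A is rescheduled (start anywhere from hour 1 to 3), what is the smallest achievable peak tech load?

6

A@1: h1:9  h2:9  h3:6  h4:6  h5:0  h6:0 → peak 9
A@2: h1:5  h2:9  h3:6  h4:6  h5:4  h6:0 → peak 9
A@3: h1:5  h2:5  h3:6  h4:6  h5:4  h6:4 → peak 6
Best is A@3, peak 6.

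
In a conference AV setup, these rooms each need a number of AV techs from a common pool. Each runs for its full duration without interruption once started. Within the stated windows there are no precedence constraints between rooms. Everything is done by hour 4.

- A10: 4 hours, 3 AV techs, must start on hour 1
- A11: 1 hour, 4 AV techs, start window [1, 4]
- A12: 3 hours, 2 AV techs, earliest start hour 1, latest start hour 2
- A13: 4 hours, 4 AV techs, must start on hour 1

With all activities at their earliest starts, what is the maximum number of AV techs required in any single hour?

Early-start schedule: A10@1, A11@1, A12@1, A13@1.
Load per hour: hour 1: 13, hour 2: 9, hour 3: 9, hour 4: 7.
Peak is 13.

13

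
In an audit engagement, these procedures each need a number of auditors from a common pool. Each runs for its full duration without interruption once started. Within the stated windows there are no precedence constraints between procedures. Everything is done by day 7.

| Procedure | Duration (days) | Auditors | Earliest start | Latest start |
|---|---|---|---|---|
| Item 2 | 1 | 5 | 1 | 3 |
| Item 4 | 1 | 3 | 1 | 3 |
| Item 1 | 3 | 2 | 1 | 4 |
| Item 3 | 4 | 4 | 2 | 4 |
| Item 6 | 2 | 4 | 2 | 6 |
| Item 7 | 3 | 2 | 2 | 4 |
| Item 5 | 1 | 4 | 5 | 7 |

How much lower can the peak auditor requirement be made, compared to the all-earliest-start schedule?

Early-start peak: d1:10  d2:12  d3:12  d4:6  d5:8  d6:0  d7:0 ⇒ 12.
Leveled (Item 2@1, Item 4@1, Item 1@2, Item 3@2, Item 6@5, Item 7@2, Item 5@6): d1:8  d2:8  d3:8  d4:8  d5:8  d6:8  d7:0 ⇒ 8.
Reduction 12 − 8 = 4.

4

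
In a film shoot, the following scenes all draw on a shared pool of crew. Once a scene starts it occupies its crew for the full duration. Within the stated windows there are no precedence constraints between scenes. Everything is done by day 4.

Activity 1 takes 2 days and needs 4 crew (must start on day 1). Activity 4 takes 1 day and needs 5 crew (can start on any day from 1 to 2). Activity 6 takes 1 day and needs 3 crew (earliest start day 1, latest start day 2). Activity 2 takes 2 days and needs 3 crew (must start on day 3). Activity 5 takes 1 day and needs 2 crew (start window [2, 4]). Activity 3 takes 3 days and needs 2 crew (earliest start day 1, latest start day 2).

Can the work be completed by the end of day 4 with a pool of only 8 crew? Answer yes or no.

The minimum achievable peak is 9; 8 < 9, so no feasible schedule stays within the cap.

no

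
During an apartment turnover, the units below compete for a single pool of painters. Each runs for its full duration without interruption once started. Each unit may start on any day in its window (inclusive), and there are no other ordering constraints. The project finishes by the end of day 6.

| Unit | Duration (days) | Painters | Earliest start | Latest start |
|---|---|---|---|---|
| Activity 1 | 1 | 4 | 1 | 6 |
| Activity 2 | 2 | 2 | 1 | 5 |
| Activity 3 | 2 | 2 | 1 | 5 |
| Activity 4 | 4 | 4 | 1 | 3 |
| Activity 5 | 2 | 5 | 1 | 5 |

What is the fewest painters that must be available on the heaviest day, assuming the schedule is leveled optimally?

8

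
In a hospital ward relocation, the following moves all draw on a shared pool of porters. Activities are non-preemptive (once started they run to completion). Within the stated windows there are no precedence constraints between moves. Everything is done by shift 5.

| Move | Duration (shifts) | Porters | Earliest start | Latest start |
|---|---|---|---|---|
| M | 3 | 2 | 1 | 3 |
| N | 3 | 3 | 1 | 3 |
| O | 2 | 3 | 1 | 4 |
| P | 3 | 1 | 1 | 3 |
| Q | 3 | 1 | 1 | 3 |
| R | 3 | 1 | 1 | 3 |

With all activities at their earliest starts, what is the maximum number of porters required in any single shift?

Early-start schedule: M@1, N@1, O@1, P@1, Q@1, R@1.
Load per shift: shift 1: 11, shift 2: 11, shift 3: 8, shift 4: 0, shift 5: 0.
Peak is 11.

11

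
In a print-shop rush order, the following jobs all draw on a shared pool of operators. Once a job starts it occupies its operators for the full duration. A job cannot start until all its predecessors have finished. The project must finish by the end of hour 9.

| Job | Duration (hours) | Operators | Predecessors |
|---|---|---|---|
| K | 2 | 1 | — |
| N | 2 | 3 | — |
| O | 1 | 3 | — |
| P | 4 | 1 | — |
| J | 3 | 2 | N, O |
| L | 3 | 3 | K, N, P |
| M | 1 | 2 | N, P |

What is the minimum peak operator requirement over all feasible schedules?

Early-start (K@1, N@1, O@1, P@1, J@3, L@5, M@5) gives peak 8: h1:8  h2:5  h3:3  h4:3  h5:7  h6:3  h7:3  h8:0  h9:0.
Shift K→4, O→3, J→4, L→7, M→6.
Schedule K@4, N@1, O@3, P@1, J@4, L@7, M@6: h1:4  h2:4  h3:4  h4:4  h5:3  h6:4  h7:3  h8:3  h9:3 — peak 4.
Total operator-hours = 32 over 9 hours ⇒ peak ≥ ⌈32/9⌉ = 4, so 4 is optimal.

4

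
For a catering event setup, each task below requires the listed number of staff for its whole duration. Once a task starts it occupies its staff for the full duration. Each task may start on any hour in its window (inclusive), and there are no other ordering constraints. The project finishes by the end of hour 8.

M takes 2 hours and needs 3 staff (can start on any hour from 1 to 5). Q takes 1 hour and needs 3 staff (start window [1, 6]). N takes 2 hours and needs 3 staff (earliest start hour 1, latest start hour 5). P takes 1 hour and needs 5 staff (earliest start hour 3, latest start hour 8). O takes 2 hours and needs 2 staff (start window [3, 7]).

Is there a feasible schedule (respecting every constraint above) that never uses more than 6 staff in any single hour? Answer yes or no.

yes

Schedule M@1, Q@3, N@4, P@6, O@3: h1:3  h2:3  h3:5  h4:5  h5:3  h6:5  h7:0  h8:0 — peak 5 ≤ 6.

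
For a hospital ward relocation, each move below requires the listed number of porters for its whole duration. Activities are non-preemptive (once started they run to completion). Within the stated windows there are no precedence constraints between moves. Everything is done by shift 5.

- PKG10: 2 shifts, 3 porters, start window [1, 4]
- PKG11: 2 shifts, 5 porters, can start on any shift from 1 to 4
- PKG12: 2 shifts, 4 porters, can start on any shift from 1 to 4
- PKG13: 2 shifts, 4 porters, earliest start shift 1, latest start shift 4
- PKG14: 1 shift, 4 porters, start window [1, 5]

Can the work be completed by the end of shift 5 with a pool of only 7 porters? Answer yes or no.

Total porter-shifts = 36; over 5 shifts the average is 36/5 > 7, so some shift must exceed 7.

no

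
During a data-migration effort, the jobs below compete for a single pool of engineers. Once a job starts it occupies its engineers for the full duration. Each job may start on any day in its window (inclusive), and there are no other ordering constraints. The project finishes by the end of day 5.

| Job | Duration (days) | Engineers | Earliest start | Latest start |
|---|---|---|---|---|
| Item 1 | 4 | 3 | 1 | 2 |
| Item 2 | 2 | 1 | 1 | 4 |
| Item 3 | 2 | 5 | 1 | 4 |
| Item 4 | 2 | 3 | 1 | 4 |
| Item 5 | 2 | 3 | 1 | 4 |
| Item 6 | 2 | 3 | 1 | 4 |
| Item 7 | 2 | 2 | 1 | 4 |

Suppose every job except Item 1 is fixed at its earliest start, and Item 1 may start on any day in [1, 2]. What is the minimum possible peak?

20

Item 1@1: d1:20  d2:20  d3:3  d4:3  d5:0 → peak 20
Item 1@2: d1:17  d2:20  d3:3  d4:3  d5:3 → peak 20
Best is Item 1@1, peak 20.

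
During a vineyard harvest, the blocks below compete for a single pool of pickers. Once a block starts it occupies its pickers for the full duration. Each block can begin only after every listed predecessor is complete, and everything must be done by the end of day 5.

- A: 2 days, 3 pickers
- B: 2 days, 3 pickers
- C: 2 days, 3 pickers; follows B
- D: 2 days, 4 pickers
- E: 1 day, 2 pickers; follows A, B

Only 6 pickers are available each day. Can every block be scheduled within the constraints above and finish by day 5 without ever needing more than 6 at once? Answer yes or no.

The minimum achievable peak is 7; 6 < 7, so no feasible schedule stays within the cap.

no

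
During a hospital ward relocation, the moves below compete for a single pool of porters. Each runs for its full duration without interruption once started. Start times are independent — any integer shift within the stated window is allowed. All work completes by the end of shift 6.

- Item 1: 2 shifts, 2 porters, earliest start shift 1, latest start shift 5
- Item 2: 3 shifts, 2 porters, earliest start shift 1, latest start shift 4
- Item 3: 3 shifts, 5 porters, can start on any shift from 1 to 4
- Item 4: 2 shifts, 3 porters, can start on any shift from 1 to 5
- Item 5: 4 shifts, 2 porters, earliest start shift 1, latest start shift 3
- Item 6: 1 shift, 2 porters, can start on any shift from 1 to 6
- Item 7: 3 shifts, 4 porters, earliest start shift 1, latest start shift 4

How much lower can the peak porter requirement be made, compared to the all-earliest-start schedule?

Early-start peak: s1:20  s2:18  s3:13  s4:2  s5:0  s6:0 ⇒ 20.
Leveled (Item 1@1, Item 2@1, Item 3@1, Item 4@4, Item 5@3, Item 6@6, Item 7@4): s1:9  s2:9  s3:9  s4:9  s5:9  s6:8 ⇒ 9.
Reduction 20 − 9 = 11.

11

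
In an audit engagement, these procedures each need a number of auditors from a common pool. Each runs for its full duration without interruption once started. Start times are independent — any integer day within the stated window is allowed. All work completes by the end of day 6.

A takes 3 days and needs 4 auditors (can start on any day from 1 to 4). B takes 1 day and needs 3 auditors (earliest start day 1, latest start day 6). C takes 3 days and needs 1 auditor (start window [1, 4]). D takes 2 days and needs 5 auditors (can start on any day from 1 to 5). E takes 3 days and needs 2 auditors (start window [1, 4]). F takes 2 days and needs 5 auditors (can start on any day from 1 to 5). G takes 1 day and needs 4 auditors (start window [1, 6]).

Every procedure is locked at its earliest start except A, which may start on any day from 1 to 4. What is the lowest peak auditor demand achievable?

A@1: d1:24  d2:17  d3:7  d4:0  d5:0  d6:0 → peak 24
A@2: d1:20  d2:17  d3:7  d4:4  d5:0  d6:0 → peak 20
A@3: d1:20  d2:13  d3:7  d4:4  d5:4  d6:0 → peak 20
A@4: d1:20  d2:13  d3:3  d4:4  d5:4  d6:4 → peak 20
Best is A@2, peak 20.

20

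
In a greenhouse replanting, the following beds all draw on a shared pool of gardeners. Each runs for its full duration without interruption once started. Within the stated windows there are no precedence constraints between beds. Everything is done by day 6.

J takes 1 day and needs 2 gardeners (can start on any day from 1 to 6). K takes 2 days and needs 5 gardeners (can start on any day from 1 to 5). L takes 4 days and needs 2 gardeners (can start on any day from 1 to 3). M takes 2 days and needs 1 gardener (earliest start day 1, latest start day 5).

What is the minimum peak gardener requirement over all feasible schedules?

5

Early-start (J@1, K@1, L@1, M@1) gives peak 10: d1:10  d2:8  d3:2  d4:2  d5:0  d6:0.
Shift K→5.
Schedule J@1, K@5, L@1, M@1: d1:5  d2:3  d3:2  d4:2  d5:5  d6:5 — peak 5.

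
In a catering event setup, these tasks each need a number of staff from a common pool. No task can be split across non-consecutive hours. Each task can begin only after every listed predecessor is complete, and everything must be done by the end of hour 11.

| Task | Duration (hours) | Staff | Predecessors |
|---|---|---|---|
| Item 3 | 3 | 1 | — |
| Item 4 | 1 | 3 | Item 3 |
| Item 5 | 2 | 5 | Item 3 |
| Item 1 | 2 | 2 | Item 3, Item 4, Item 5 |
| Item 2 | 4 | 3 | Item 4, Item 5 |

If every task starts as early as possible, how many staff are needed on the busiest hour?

8

Early-start schedule: Item 3@1, Item 4@4, Item 5@4, Item 1@6, Item 2@6.
Load per hour: hour 1: 1, hour 2: 1, hour 3: 1, hour 4: 8, hour 5: 5, hour 6: 5, hour 7: 5, hour 8: 3, hour 9: 3, hour 10: 0, hour 11: 0.
Peak is 8.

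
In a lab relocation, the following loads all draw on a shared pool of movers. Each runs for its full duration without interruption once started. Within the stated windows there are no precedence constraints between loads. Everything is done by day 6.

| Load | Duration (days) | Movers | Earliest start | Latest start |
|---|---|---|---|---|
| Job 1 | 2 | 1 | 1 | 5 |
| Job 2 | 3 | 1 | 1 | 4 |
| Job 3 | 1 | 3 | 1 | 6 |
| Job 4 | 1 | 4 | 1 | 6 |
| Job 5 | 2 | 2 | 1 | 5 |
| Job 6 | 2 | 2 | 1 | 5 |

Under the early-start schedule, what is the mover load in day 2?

At early start, day 2 has: Job 1, Job 2, Job 5, Job 6.
Demand: 1 + 1 + 2 + 2 = 6.

6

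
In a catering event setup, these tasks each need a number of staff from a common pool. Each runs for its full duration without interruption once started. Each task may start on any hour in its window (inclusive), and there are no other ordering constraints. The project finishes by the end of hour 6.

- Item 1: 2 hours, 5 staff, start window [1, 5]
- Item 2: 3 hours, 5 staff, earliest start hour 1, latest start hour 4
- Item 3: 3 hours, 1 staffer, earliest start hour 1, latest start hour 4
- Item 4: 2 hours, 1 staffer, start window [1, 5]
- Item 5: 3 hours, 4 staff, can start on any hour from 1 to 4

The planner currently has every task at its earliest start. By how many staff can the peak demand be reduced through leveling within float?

7

Early-start peak: h1:16  h2:16  h3:10  h4:0  h5:0  h6:0 ⇒ 16.
Leveled (Item 1@1, Item 2@3, Item 3@1, Item 4@1, Item 5@4): h1:7  h2:7  h3:6  h4:9  h5:9  h6:4 ⇒ 9.
Reduction 16 − 9 = 7.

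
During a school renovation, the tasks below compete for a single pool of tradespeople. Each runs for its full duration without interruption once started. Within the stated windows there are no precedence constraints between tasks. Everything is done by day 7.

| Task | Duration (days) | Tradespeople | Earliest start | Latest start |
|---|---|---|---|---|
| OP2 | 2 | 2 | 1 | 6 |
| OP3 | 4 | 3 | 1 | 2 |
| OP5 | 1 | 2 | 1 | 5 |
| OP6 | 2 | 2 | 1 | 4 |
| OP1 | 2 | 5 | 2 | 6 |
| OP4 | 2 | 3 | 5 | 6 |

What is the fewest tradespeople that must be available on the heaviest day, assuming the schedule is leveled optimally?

8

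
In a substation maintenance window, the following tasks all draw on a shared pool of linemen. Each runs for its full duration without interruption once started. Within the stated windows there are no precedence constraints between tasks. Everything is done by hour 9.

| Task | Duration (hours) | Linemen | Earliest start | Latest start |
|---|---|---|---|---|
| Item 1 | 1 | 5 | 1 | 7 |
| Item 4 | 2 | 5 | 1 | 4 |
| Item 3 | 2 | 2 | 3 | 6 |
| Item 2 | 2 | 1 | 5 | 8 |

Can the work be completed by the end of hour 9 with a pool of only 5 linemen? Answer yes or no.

yes

Schedule Item 1@1, Item 4@2, Item 3@4, Item 2@5: h1:5  h2:5  h3:5  h4:2  h5:3  h6:1  h7:0  h8:0  h9:0 — peak 5 ≤ 5.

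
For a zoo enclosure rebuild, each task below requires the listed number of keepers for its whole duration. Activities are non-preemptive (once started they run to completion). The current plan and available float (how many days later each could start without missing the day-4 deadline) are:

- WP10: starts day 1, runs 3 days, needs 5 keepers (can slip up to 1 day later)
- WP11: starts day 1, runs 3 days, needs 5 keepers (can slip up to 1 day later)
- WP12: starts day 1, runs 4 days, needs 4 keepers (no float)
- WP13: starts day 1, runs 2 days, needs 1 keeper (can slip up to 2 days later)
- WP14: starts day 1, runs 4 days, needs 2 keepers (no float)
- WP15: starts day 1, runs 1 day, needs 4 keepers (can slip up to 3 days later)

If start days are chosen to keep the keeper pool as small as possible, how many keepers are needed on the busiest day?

17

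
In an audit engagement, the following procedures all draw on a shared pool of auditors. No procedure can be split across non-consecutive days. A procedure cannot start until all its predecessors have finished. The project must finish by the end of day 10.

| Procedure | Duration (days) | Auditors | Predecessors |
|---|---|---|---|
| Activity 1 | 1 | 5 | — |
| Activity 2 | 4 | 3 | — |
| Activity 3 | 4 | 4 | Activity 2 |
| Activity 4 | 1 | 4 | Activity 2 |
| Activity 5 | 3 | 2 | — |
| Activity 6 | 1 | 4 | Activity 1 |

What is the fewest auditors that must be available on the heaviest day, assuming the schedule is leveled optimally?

Early-start (Activity 1@1, Activity 2@1, Activity 3@5, Activity 4@5, Activity 5@1, Activity 6@2) gives peak 10: d1:10  d2:9  d3:5  d4:3  d5:8  d6:4  d7:4  d8:4  d9:0  d10:0.
Shift Activity 2→2, Activity 3→6, Activity 4→10, Activity 6→4.
Schedule Activity 1@1, Activity 2@2, Activity 3@6, Activity 4@10, Activity 5@1, Activity 6@4: d1:7  d2:5  d3:5  d4:7  d5:3  d6:4  d7:4  d8:4  d9:4  d10:4 — peak 7.

7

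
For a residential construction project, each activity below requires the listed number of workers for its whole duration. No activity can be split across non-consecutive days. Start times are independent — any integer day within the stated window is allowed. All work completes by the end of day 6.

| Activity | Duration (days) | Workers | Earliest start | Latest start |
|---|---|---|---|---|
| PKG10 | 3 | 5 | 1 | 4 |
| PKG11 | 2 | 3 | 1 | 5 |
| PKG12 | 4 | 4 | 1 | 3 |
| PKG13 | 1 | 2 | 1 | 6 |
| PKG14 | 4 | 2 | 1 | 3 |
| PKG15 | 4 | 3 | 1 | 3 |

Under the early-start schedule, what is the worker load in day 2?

17

At early start, day 2 has: PKG10, PKG11, PKG12, PKG14, PKG15.
Demand: 5 + 3 + 4 + 2 + 3 = 17.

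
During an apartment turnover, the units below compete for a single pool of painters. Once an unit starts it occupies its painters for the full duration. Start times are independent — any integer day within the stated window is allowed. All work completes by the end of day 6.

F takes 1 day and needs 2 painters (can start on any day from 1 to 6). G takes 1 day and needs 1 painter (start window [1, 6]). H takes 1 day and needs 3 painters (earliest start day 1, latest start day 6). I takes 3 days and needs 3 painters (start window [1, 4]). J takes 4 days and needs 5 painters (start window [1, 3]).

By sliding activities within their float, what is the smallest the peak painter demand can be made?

8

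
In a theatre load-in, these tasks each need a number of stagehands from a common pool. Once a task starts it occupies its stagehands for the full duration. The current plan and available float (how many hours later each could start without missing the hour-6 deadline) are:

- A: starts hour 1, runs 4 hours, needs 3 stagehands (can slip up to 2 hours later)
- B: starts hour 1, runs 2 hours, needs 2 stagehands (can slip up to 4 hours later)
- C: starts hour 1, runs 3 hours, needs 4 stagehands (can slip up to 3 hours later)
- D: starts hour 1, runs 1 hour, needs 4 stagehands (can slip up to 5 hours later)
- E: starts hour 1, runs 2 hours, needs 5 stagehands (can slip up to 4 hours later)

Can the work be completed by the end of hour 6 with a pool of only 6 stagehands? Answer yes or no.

no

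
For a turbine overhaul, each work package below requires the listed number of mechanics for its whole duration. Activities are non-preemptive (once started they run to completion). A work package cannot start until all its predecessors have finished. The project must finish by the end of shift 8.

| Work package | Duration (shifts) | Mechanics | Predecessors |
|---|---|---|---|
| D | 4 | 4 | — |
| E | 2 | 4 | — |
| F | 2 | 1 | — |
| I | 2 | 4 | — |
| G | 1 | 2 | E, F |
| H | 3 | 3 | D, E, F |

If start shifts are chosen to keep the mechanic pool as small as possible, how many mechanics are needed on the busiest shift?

Early-start (D@1, E@1, F@1, I@1, G@3, H@5) gives peak 13: s1:13  s2:13  s3:6  s4:4  s5:3  s6:3  s7:3  s8:0.
Shift F→3, I→5, G→5, H→6.
Schedule D@1, E@1, F@3, I@5, G@5, H@6: s1:8  s2:8  s3:5  s4:5  s5:6  s6:7  s7:3  s8:3 — peak 8.

8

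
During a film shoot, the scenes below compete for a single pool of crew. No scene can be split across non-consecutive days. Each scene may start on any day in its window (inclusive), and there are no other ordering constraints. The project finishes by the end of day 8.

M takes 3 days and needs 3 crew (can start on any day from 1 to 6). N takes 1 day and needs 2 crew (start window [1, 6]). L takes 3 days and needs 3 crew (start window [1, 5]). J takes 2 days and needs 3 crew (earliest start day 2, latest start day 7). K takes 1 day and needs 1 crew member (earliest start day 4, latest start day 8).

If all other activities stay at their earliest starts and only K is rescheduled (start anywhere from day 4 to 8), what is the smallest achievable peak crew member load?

K@4: d1:8  d2:9  d3:9  d4:1  d5:0  d6:0  d7:0  d8:0 → peak 9
K@5: d1:8  d2:9  d3:9  d4:0  d5:1  d6:0  d7:0  d8:0 → peak 9
K@6: d1:8  d2:9  d3:9  d4:0  d5:0  d6:1  d7:0  d8:0 → peak 9
K@7: d1:8  d2:9  d3:9  d4:0  d5:0  d6:0  d7:1  d8:0 → peak 9
K@8: d1:8  d2:9  d3:9  d4:0  d5:0  d6:0  d7:0  d8:1 → peak 9
Best is K@4, peak 9.

9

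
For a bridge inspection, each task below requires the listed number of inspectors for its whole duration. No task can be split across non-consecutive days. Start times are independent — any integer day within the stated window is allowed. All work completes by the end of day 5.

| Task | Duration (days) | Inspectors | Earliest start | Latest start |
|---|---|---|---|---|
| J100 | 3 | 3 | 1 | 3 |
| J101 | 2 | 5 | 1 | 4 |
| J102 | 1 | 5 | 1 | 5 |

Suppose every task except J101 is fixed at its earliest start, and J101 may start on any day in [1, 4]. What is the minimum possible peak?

J101@1: d1:13  d2:8  d3:3  d4:0  d5:0 → peak 13
J101@2: d1:8  d2:8  d3:8  d4:0  d5:0 → peak 8
J101@3: d1:8  d2:3  d3:8  d4:5  d5:0 → peak 8
J101@4: d1:8  d2:3  d3:3  d4:5  d5:5 → peak 8
Best is J101@2, peak 8.

8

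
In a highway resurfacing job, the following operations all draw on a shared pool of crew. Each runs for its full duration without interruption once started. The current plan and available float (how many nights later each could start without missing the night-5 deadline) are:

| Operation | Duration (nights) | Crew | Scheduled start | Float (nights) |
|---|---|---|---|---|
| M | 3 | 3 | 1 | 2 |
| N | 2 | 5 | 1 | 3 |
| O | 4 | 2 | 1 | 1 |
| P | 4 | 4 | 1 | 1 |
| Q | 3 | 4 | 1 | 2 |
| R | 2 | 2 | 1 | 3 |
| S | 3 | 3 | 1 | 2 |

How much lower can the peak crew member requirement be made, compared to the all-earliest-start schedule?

7

Early-start peak: n1:23  n2:23  n3:16  n4:6  n5:0 ⇒ 23.
Leveled (M@1, N@1, O@1, P@1, Q@3, R@1, S@3): n1:16  n2:16  n3:16  n4:13  n5:7 ⇒ 16.
Reduction 23 − 16 = 7.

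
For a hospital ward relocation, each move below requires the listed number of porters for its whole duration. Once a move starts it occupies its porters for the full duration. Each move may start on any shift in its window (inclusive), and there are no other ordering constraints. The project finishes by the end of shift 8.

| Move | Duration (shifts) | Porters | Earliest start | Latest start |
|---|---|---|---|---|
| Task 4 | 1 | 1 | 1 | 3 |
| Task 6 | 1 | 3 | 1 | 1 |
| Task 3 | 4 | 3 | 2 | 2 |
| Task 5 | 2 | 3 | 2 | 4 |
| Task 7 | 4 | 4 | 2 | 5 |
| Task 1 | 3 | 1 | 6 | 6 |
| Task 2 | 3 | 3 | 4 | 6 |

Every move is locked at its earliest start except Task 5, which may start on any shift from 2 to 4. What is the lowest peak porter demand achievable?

Task 5@2: s1:4  s2:10  s3:10  s4:10  s5:10  s6:4  s7:1  s8:1 → peak 10
Task 5@3: s1:4  s2:7  s3:10  s4:13  s5:10  s6:4  s7:1  s8:1 → peak 13
Task 5@4: s1:4  s2:7  s3:7  s4:13  s5:13  s6:4  s7:1  s8:1 → peak 13
Best is Task 5@2, peak 10.

10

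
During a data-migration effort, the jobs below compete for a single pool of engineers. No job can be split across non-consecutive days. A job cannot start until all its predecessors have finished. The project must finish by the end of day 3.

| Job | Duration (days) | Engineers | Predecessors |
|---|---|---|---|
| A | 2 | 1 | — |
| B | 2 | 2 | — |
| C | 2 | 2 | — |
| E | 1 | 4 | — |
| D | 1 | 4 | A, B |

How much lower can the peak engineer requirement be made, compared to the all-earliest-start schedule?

2

Early-start peak: d1:9  d2:5  d3:4 ⇒ 9.
Leveled (A@1, B@1, C@2, E@1, D@3): d1:7  d2:5  d3:6 ⇒ 7.
Reduction 9 − 7 = 2.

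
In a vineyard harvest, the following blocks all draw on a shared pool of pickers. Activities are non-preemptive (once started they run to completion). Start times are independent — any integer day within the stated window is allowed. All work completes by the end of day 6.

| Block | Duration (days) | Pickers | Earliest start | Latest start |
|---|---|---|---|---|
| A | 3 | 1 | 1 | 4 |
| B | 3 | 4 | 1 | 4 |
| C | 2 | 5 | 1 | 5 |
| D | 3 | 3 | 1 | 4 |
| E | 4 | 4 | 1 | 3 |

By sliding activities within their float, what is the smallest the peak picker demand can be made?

Early-start (A@1, B@1, C@1, D@1, E@1) gives peak 17: d1:17  d2:17  d3:12  d4:4  d5:0  d6:0.
Shift C→5, D→4.
Schedule A@1, B@1, C@5, D@4, E@1: d1:9  d2:9  d3:9  d4:7  d5:8  d6:8 — peak 9.
Total picker-days = 50 over 6 days ⇒ peak ≥ ⌈50/6⌉ = 9, so 9 is optimal.

9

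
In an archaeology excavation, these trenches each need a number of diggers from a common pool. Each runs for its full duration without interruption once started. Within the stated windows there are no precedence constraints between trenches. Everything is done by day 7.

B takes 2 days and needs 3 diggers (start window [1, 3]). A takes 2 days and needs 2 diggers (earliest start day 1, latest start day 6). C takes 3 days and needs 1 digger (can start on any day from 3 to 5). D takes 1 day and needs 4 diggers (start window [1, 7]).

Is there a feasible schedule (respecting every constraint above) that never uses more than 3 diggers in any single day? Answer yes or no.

no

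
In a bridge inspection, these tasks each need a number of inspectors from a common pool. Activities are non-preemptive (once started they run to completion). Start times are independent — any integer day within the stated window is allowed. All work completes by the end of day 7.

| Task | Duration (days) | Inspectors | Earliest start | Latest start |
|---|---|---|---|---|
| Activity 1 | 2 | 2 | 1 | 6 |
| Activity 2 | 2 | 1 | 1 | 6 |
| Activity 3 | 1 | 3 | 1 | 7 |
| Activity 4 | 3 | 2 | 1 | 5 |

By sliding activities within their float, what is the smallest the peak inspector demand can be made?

3

Early-start (Activity 1@1, Activity 2@1, Activity 3@1, Activity 4@1) gives peak 8: d1:8  d2:5  d3:2  d4:0  d5:0  d6:0  d7:0.
Shift Activity 3→3, Activity 4→4.
Schedule Activity 1@1, Activity 2@1, Activity 3@3, Activity 4@4: d1:3  d2:3  d3:3  d4:2  d5:2  d6:2  d7:0 — peak 3.
Total inspector-days = 15 over 7 days ⇒ peak ≥ ⌈15/7⌉ = 3, so 3 is optimal.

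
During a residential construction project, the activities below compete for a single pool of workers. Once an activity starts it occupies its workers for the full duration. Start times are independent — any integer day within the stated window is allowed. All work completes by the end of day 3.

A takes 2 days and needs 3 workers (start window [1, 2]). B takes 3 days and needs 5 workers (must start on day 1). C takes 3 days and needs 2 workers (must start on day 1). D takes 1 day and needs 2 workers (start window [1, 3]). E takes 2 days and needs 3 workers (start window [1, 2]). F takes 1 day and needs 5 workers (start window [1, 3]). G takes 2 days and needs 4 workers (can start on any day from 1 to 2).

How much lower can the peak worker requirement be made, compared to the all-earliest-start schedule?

7

Early-start peak: d1:24  d2:17  d3:7 ⇒ 24.
Leveled (A@1, B@1, C@1, D@1, E@1, F@3, G@2): d1:15  d2:17  d3:16 ⇒ 17.
Reduction 24 − 17 = 7.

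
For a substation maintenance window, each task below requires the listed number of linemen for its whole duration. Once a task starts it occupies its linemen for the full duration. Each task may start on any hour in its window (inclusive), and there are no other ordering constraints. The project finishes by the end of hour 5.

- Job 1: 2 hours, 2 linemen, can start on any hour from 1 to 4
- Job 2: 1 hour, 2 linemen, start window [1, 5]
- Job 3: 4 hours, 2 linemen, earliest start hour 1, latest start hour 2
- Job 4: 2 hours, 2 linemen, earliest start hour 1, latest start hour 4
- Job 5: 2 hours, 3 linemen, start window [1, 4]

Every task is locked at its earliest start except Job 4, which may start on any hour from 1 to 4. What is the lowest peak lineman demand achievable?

9

Job 4@1: h1:11  h2:9  h3:2  h4:2  h5:0 → peak 11
Job 4@2: h1:9  h2:9  h3:4  h4:2  h5:0 → peak 9
Job 4@3: h1:9  h2:7  h3:4  h4:4  h5:0 → peak 9
Job 4@4: h1:9  h2:7  h3:2  h4:4  h5:2 → peak 9
Best is Job 4@2, peak 9.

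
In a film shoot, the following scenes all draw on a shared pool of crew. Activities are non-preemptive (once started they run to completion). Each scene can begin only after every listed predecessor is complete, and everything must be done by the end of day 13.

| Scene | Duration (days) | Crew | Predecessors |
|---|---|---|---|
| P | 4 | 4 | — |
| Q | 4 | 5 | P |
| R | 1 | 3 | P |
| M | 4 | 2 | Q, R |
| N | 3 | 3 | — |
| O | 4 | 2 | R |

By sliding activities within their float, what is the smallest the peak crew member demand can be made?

7

Early-start (P@1, Q@5, R@5, M@9, N@1, O@6) gives peak 8: d1:7  d2:7  d3:7  d4:4  d5:8  d6:7  d7:7  d8:7  d9:4  d10:2  d11:2  d12:2  d13:0.
Shift R→9, M→10, O→10.
Schedule P@1, Q@5, R@9, M@10, N@1, O@10: d1:7  d2:7  d3:7  d4:4  d5:5  d6:5  d7:5  d8:5  d9:3  d10:4  d11:4  d12:4  d13:4 — peak 7.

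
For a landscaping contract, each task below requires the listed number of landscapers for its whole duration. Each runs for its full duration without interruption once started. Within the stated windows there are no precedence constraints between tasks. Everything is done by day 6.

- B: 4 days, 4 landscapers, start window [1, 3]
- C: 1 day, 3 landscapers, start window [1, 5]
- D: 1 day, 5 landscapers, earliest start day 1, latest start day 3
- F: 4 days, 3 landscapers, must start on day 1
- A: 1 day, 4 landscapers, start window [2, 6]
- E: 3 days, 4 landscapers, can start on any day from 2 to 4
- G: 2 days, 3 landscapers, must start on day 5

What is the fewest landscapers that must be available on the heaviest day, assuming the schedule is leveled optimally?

Early-start (B@1, C@1, D@1, F@1, A@2, E@2, G@5) gives peak 15: d1:15  d2:15  d3:11  d4:11  d5:3  d6:3.
Shift B→2, E→3.
Schedule B@2, C@1, D@1, F@1, A@2, E@3, G@5: d1:11  d2:11  d3:11  d4:11  d5:11  d6:3 — peak 11.

11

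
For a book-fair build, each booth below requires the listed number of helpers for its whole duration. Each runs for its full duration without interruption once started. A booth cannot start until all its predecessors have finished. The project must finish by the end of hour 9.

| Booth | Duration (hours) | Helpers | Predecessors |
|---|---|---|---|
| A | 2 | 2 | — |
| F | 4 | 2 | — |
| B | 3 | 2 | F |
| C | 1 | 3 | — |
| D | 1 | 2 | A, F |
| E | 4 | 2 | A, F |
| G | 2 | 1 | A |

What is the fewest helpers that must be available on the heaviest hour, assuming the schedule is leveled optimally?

Early-start (A@1, F@1, B@5, C@1, D@5, E@5, G@3) gives peak 7: h1:7  h2:4  h3:3  h4:3  h5:6  h6:4  h7:4  h8:2  h9:0.
Shift C→9, D→8.
Schedule A@1, F@1, B@5, C@9, D@8, E@5, G@3: h1:4  h2:4  h3:3  h4:3  h5:4  h6:4  h7:4  h8:4  h9:3 — peak 4.
Total helper-hours = 33 over 9 hours ⇒ peak ≥ ⌈33/9⌉ = 4, so 4 is optimal.

4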